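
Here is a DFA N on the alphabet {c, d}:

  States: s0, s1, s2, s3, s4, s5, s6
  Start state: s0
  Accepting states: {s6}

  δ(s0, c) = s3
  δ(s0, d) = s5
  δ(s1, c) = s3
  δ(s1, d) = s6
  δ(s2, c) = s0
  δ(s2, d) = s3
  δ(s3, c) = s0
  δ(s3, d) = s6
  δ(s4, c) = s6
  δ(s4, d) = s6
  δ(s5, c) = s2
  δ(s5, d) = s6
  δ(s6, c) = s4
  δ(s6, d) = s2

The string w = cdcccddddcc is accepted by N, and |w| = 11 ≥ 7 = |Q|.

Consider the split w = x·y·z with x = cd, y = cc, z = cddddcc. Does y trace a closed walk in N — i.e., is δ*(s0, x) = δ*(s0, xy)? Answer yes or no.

State sequence: s0 -c-> s3 -d-> s6 -c-> s4 -c-> s6

After x (step 2): s6. After xy (step 4): s6.
They match, so y = cc drives N around a cycle from s6 back to itself; pumping y any number of times keeps N in s6 before reading z, and xyⁱz ∈ L(N) for every i ≥ 0.

yes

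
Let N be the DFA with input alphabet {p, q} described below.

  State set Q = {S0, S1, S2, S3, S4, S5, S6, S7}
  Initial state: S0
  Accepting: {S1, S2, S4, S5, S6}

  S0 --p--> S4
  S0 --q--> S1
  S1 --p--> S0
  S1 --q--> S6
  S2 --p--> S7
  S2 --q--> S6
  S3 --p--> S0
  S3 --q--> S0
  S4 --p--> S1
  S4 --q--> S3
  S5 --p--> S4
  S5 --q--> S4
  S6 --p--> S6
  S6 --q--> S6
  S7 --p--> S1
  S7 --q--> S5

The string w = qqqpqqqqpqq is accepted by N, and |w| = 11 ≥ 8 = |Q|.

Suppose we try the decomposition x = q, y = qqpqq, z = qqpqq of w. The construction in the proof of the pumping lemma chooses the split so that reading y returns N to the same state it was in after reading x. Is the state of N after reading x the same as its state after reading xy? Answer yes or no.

Run of N on the first 6 characters of w = q q q p q q:
  step 0: S0  (start)
  step 1: S1  (read q: S0→S1)
  step 2: S6  (read q: S1→S6)
  step 3: S6  (read q: S6→S6)
  step 4: S6  (read p: S6→S6)
  step 5: S6  (read q: S6→S6)
  step 6: S6  (read q: S6→S6)

After x (step 1): S1. After xy (step 6): S6.
They differ (S1 ≠ S6), so y is not a cycle from the state after x; this split is not the one the pumping-lemma construction produces, and pumping y need not keep the string in L(N).

no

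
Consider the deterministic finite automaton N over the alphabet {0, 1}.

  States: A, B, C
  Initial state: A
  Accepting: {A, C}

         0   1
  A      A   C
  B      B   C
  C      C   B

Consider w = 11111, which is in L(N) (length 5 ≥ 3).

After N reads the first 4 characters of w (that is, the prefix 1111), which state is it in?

Run of N on the first 4 characters of w = 1 1 1 1:
  step 0: A  (start)
  step 1: C  (read 1: A→C)
  step 2: B  (read 1: C→B)
  step 3: C  (read 1: B→C)
  step 4: B  (read 1: C→B)

After reading 4 characters, N is in state B.
(This kind of state-tracing is the core of the pumping-lemma construction: with 3 states, pigeonhole forces a repeat within the first 3 steps.)

B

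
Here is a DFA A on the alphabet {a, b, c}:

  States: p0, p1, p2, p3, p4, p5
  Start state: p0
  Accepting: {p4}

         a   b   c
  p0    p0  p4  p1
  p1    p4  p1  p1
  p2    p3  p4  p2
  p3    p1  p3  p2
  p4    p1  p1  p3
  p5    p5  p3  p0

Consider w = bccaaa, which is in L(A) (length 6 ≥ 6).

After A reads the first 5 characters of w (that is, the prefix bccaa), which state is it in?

Run of A on the first 5 characters of w = b c c a a:
  step 0: p0  (start)
  step 1: p4  (read b: p0→p4)
  step 2: p3  (read c: p4→p3)
  step 3: p2  (read c: p3→p2)
  step 4: p3  (read a: p2→p3)
  step 5: p1  (read a: p3→p1)

After reading 5 characters, A is in state p1.
(This kind of state-tracing is the core of the pumping-lemma construction: with 6 states, pigeonhole forces a repeat within the first 6 steps.)

p1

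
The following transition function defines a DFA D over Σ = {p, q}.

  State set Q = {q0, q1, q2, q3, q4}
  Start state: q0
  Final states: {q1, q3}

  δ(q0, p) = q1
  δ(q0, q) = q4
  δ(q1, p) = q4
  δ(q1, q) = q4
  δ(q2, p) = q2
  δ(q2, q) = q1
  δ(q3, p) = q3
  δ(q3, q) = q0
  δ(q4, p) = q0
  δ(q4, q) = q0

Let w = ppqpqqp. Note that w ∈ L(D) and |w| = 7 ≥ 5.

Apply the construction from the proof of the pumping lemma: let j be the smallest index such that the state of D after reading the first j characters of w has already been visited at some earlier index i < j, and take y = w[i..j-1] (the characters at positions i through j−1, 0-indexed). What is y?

ppq

Run of D on w = p p q p q q p:
  step 0: q0  (start)
  step 1: q1  (read p: q0→q1)
  step 2: q4  (read p: q1→q4)
  step 3: q0  (read q: q4→q0)   ← first repeat (q0 seen earlier)
  step 4: q1  (read p: q0→q1)
  step 5: q4  (read q: q1→q4)
  step 6: q0  (read q: q4→q0)
  step 7: q1  (read p: q0→q1)

So i = 0, j = 3, giving x = w[0:0] = ε, y = w[0:3] = ppq, z = w[3:7] = pqqp.
Check: |xy| = 3 ≤ 5 and |y| = 3 ≥ 1. Reading y takes D from q0 back to q0, so every xyⁱz is accepted.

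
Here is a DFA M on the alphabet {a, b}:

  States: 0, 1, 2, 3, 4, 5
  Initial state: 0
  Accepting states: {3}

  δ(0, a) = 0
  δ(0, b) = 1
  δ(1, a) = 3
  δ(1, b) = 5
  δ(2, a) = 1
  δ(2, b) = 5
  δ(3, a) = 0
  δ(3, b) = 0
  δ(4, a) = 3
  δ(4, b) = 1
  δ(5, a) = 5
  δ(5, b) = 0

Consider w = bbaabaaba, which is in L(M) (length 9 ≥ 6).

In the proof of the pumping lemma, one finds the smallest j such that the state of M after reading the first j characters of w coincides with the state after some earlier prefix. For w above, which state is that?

5

State sequence: 0 -b-> 1 -b-> 5 -a-> 5 -a-> 5 -b-> 0 -a-> 0 -a-> 0 -b-> 1 -a-> 3
First repeat at step 3: 5 was already visited.

The earliest repeat is at step j = 3: M is in 5, which it already visited at step i = 2.
Pumping length from the standard proof: p = 6 (the number of states). The repeated state found above gives |xy| = j ≤ 6 and |y| = j − i ≥ 1.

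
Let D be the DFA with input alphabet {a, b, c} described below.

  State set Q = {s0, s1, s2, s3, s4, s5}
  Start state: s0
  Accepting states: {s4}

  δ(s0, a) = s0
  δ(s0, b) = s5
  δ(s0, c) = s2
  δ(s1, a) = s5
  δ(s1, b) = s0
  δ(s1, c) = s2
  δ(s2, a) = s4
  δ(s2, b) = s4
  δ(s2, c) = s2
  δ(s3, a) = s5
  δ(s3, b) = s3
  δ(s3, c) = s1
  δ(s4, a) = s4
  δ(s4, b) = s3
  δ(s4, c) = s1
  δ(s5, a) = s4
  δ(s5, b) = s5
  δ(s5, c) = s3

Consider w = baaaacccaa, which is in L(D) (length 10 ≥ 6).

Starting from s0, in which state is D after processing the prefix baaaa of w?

State sequence: s0 -b-> s5 -a-> s4 -a-> s4 -a-> s4 -a-> s4

After reading 5 characters, D is in state s4.

s4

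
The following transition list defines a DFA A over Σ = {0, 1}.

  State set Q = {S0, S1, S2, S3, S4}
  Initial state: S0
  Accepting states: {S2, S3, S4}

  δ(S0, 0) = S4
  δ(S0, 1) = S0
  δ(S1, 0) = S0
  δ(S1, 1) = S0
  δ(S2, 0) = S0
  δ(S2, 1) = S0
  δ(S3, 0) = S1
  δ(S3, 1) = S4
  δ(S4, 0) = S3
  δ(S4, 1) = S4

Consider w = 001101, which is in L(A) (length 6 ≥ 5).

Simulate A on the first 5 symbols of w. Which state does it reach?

S3

State sequence: S0 -0-> S4 -0-> S3 -1-> S4 -1-> S4 -0-> S3

After reading 5 characters, A is in state S3.
(This kind of state-tracing is the core of the pumping-lemma construction: with 5 states, pigeonhole forces a repeat within the first 5 steps.)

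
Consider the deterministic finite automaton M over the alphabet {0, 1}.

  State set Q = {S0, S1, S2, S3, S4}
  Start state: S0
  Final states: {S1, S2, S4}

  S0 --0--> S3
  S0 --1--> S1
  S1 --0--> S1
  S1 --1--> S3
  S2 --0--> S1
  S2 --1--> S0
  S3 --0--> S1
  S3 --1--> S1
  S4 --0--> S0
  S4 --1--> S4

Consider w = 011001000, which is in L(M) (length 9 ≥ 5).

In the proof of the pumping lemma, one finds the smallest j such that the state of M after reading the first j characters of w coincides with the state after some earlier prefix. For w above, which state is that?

Run of M on w = 0 1 1 0 0 1 0 0 0:
  step 0: S0  (start)
  step 1: S3  (read 0: S0→S3)
  step 2: S1  (read 1: S3→S1)
  step 3: S3  (read 1: S1→S3)   ← first repeat (S3 seen earlier)
  step 4: S1  (read 0: S3→S1)
  step 5: S1  (read 0: S1→S1)
  step 6: S3  (read 1: S1→S3)
  step 7: S1  (read 0: S3→S1)
  step 8: S1  (read 0: S1→S1)
  step 9: S1  (read 0: S1→S1)

The earliest repeat is at step j = 3: M is in S3, which it already visited at step i = 1.
Pumping length from the standard proof: p = 5 (the number of states). The repeated state found above gives |xy| = j ≤ 5 and |y| = j − i ≥ 1.

S3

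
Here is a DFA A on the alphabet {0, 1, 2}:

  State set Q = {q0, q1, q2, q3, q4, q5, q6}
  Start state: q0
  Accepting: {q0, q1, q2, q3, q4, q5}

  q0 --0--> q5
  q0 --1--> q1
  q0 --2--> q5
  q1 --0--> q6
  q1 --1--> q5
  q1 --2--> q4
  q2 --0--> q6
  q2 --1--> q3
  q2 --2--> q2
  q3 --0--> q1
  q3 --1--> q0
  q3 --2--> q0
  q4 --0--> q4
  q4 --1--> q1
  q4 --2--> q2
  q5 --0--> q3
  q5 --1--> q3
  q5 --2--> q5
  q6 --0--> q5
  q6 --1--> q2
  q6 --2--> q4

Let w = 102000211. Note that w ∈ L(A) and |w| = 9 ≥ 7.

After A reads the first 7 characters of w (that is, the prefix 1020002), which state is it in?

Run of A on the first 7 characters of w = 1 0 2 0 0 0 2:
  step 0: q0  (start)
  step 1: q1  (read 1: q0→q1)
  step 2: q6  (read 0: q1→q6)
  step 3: q4  (read 2: q6→q4)
  step 4: q4  (read 0: q4→q4)
  step 5: q4  (read 0: q4→q4)
  step 6: q4  (read 0: q4→q4)
  step 7: q2  (read 2: q4→q2)

After reading 7 characters, A is in state q2.

q2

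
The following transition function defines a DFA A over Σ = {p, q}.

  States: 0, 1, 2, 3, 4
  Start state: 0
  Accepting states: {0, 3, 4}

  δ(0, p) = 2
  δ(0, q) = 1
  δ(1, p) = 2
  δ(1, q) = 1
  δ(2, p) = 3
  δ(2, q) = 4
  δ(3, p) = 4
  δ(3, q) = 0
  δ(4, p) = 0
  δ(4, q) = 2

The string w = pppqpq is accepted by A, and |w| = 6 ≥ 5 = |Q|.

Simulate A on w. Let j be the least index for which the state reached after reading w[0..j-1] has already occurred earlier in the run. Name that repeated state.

Run of A on w = p p p q p q:
  step 0: 0  (start)
  step 1: 2  (read p: 0→2)
  step 2: 3  (read p: 2→3)
  step 3: 4  (read p: 3→4)
  step 4: 2  (read q: 4→2)   ← first repeat (2 seen earlier)
  step 5: 3  (read p: 2→3)
  step 6: 0  (read q: 3→0)

The earliest repeat is at step j = 4: A is in 2, which it already visited at step i = 1.

2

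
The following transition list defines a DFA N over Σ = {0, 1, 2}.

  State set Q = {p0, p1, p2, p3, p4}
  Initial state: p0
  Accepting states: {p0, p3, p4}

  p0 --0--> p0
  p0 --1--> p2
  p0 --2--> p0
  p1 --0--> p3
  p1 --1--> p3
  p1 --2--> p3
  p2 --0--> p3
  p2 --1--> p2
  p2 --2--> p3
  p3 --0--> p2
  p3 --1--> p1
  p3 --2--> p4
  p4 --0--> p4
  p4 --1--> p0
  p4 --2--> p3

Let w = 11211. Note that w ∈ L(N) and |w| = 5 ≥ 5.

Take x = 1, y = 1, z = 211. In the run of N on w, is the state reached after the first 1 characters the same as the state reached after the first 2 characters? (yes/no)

yes

State sequence: p0 -1-> p2 -1-> p2

After x (step 1): p2. After xy (step 2): p2.
They match, so y = 1 drives N around a cycle from p2 back to itself; pumping y any number of times keeps N in p2 before reading z, and xyⁱz ∈ L(N) for every i ≥ 0.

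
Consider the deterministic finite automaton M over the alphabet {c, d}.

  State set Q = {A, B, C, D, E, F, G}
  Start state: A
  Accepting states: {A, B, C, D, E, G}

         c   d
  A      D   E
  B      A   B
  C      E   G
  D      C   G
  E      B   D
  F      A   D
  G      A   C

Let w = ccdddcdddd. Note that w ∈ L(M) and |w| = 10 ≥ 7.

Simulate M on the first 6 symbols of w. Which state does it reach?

A

State sequence: A -c-> D -c-> C -d-> G -d-> C -d-> G -c-> A

After reading 6 characters, M is in state A.
(This kind of state-tracing is the core of the pumping-lemma construction: with 7 states, pigeonhole forces a repeat within the first 7 steps.)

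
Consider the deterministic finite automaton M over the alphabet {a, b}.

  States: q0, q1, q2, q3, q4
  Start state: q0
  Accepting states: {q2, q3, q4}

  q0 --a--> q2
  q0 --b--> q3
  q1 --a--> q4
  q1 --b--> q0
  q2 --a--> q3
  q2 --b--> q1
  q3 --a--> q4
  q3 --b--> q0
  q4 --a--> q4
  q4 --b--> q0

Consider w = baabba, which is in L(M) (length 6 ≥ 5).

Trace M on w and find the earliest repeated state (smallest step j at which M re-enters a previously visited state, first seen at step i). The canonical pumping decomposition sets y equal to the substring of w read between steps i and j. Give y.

a

Run of M on w = b a a b b a:
  step 0: q0  (start)
  step 1: q3  (read b: q0→q3)
  step 2: q4  (read a: q3→q4)
  step 3: q4  (read a: q4→q4)   ← first repeat (q4 seen earlier)
  step 4: q0  (read b: q4→q0)
  step 5: q3  (read b: q0→q3)
  step 6: q4  (read a: q3→q4)

So i = 2, j = 3, giving x = w[0:2] = ba, y = w[2:3] = a, z = w[3:6] = bba.
Check: |xy| = 3 ≤ 5 and |y| = 1 ≥ 1. Reading y takes M from q4 back to q4, so every xyⁱz is accepted.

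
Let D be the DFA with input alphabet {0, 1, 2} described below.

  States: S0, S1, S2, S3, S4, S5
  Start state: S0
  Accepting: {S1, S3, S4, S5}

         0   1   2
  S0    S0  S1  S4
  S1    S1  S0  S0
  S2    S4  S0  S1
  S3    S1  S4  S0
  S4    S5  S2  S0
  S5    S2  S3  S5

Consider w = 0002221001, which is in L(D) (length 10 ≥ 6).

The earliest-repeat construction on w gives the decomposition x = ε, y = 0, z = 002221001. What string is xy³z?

000002221001

xy^3z = ε·0·0·0·002221001 = 000002221001.
Reading y = 0 takes D from S0 back to S0, so after x·y·y·y the machine is still in S0, and z then leads to the accepting state S3. Hence 000002221001 ∈ L(D).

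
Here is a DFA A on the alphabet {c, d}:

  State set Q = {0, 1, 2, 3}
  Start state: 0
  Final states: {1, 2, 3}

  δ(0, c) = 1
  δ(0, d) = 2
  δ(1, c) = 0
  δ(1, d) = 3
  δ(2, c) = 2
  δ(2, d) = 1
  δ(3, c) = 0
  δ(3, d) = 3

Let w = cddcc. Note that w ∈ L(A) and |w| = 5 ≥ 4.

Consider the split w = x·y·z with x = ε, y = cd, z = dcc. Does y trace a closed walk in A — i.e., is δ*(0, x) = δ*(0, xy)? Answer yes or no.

Run of A on the first 2 characters of w = c d:
  step 0: 0  (start)
  step 1: 1  (read c: 0→1)
  step 2: 3  (read d: 1→3)

After x (step 0): 0. After xy (step 2): 3.
They differ (0 ≠ 3), so y is not a cycle from the state after x; this split is not the one the pumping-lemma construction produces, and pumping y need not keep the string in L(A).

no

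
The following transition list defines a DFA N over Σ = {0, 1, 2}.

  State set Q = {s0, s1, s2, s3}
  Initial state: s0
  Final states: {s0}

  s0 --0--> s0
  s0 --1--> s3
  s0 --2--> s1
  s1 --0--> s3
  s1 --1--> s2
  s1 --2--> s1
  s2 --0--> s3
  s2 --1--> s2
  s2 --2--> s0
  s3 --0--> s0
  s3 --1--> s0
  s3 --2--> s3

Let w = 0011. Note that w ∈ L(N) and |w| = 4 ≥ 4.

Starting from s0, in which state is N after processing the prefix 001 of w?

Run of N on the first 3 characters of w = 0 0 1:
  step 0: s0  (start)
  step 1: s0  (read 0: s0→s0)
  step 2: s0  (read 0: s0→s0)
  step 3: s3  (read 1: s0→s3)

After reading 3 characters, N is in state s3.

s3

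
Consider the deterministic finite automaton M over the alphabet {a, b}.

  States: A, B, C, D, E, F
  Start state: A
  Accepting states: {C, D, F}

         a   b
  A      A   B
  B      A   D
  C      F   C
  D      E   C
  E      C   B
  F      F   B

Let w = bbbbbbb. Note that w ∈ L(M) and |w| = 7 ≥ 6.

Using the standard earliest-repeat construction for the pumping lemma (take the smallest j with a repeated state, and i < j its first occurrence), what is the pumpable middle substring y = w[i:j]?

State sequence: A -b-> B -b-> D -b-> C -b-> C -b-> C -b-> C -b-> C
First repeat at step 4: C was already visited.

So i = 3, j = 4, giving x = w[0:3] = bbb, y = w[3:4] = b, z = w[4:7] = bbb.
Check: |xy| = 4 ≤ 6 and |y| = 1 ≥ 1. Reading y takes M from C back to C, so every xyⁱz is accepted.

b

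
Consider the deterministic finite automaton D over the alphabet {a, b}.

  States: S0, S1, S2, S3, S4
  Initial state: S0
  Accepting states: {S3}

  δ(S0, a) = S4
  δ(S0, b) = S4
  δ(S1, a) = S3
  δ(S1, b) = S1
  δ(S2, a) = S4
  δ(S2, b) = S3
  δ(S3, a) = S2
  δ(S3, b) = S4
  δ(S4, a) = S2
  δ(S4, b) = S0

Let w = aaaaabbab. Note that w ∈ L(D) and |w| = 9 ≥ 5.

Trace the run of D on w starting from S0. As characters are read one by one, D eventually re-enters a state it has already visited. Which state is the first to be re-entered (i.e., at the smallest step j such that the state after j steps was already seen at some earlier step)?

S4

Run of D on w = a a a a a b b a b:
  step 0: S0  (start)
  step 1: S4  (read a: S0→S4)
  step 2: S2  (read a: S4→S2)
  step 3: S4  (read a: S2→S4)   ← first repeat (S4 seen earlier)
  step 4: S2  (read a: S4→S2)
  step 5: S4  (read a: S2→S4)
  step 6: S0  (read b: S4→S0)
  step 7: S4  (read b: S0→S4)
  step 8: S2  (read a: S4→S2)
  step 9: S3  (read b: S2→S3)

The earliest repeat is at step j = 3: D is in S4, which it already visited at step i = 1.
With |Q| = 5, pigeonhole forces a state repeat no later than step 5; the substring read between the first and second visits to that state can be pumped.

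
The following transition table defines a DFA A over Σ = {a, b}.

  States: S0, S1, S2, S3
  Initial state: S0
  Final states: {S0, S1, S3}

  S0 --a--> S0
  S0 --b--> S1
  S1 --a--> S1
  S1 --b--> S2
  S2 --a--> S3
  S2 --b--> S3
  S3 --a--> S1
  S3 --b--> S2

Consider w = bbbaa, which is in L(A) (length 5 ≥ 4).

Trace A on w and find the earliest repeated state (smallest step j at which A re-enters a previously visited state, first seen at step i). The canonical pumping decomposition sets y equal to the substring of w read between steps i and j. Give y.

Run of A on w = b b b a a:
  step 0: S0  (start)
  step 1: S1  (read b: S0→S1)
  step 2: S2  (read b: S1→S2)
  step 3: S3  (read b: S2→S3)
  step 4: S1  (read a: S3→S1)   ← first repeat (S1 seen earlier)
  step 5: S1  (read a: S1→S1)

So i = 1, j = 4, giving x = w[0:1] = b, y = w[1:4] = bba, z = w[4:5] = a.
Check: |xy| = 4 ≤ 4 and |y| = 3 ≥ 1. Reading y takes A from S1 back to S1, so every xyⁱz is accepted.

bba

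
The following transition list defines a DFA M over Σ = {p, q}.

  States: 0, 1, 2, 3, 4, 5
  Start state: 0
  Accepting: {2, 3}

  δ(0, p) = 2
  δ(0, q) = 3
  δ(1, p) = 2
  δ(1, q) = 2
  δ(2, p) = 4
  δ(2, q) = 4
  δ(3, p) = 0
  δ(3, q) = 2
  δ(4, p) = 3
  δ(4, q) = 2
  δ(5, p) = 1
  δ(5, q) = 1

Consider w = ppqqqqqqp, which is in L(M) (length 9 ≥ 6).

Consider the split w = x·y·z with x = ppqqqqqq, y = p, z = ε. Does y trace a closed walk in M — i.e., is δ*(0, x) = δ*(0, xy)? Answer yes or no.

no

Run of M on the first 9 characters of w = p p q q q q q q p:
  step 0: 0  (start)
  step 1: 2  (read p: 0→2)
  step 2: 4  (read p: 2→4)
  step 3: 2  (read q: 4→2)
  step 4: 4  (read q: 2→4)
  step 5: 2  (read q: 4→2)
  step 6: 4  (read q: 2→4)
  step 7: 2  (read q: 4→2)
  step 8: 4  (read q: 2→4)
  step 9: 3  (read p: 4→3)

After x (step 8): 4. After xy (step 9): 3.
They differ (4 ≠ 3), so y is not a cycle from the state after x; this split is not the one the pumping-lemma construction produces, and pumping y need not keep the string in L(M).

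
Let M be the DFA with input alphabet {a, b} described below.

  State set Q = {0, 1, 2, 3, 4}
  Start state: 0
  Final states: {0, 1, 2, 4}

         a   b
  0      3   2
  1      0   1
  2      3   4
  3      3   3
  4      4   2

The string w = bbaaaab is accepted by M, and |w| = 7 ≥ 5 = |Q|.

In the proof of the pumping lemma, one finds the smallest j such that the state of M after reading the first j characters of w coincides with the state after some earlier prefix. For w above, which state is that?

4

State sequence: 0 -b-> 2 -b-> 4 -a-> 4 -a-> 4 -a-> 4 -a-> 4 -b-> 2
First repeat at step 3: 4 was already visited.

The earliest repeat is at step j = 3: M is in 4, which it already visited at step i = 2.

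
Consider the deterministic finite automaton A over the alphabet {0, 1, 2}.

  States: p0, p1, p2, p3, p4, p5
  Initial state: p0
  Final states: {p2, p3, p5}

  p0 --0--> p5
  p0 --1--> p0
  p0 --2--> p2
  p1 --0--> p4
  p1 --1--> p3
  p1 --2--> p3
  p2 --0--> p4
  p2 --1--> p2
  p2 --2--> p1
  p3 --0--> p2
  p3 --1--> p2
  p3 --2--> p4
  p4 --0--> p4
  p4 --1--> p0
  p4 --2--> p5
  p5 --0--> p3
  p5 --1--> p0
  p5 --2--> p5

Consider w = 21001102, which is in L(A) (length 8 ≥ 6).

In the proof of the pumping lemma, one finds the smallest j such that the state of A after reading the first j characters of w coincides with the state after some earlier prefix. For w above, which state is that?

Run of A on w = 2 1 0 0 1 1 0 2:
  step 0: p0  (start)
  step 1: p2  (read 2: p0→p2)
  step 2: p2  (read 1: p2→p2)   ← first repeat (p2 seen earlier)
  step 3: p4  (read 0: p2→p4)
  step 4: p4  (read 0: p4→p4)
  step 5: p0  (read 1: p4→p0)
  step 6: p0  (read 1: p0→p0)
  step 7: p5  (read 0: p0→p5)
  step 8: p5  (read 2: p5→p5)

The earliest repeat is at step j = 2: A is in p2, which it already visited at step i = 1.

p2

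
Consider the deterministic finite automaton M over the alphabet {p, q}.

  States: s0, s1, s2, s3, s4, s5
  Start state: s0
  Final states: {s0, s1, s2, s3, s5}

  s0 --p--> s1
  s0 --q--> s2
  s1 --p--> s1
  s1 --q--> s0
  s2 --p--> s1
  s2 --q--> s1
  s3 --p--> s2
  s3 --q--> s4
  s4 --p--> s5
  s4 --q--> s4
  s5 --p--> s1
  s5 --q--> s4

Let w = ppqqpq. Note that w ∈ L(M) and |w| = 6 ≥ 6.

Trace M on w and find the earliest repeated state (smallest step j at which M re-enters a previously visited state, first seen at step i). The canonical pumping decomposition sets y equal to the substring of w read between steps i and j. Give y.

State sequence: s0 -p-> s1 -p-> s1 -q-> s0 -q-> s2 -p-> s1 -q-> s0
First repeat at step 2: s1 was already visited.

So i = 1, j = 2, giving x = w[0:1] = p, y = w[1:2] = p, z = w[2:6] = qqpq.
Check: |xy| = 2 ≤ 6 and |y| = 1 ≥ 1. Reading y takes M from s1 back to s1, so every xyⁱz is accepted.
Pumping length from the standard proof: p = 6 (the number of states). The repeated state found above gives |xy| = j ≤ 6 and |y| = j − i ≥ 1.

p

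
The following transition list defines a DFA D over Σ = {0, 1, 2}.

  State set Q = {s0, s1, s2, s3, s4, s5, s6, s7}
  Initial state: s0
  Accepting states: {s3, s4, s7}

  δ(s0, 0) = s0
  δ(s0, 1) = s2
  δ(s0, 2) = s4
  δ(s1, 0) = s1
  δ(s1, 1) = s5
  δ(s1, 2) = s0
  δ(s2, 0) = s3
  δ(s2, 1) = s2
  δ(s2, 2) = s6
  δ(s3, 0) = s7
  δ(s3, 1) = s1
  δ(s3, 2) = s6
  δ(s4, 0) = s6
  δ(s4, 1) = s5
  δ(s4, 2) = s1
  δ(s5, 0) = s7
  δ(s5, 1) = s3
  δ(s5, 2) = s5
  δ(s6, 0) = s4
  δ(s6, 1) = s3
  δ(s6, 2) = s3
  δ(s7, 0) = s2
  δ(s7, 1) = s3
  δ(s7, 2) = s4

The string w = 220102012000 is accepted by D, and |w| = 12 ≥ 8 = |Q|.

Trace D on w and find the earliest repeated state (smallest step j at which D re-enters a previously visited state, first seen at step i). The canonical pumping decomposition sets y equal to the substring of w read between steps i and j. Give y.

0

State sequence: s0 -2-> s4 -2-> s1 -0-> s1 -1-> s5 -0-> s7 -2-> s4 -0-> s6 -1-> s3 -2-> s6 -0-> s4 -0-> s6 -0-> s4
First repeat at step 3: s1 was already visited.

So i = 2, j = 3, giving x = w[0:2] = 22, y = w[2:3] = 0, z = w[3:12] = 102012000.
Check: |xy| = 3 ≤ 8 and |y| = 1 ≥ 1. Reading y takes D from s1 back to s1, so every xyⁱz is accepted.
The DFA has 8 states, so the proof of the pumping lemma guarantees a repeated state among the first 8+1 visited; the segment between the two visits is the pumpable y.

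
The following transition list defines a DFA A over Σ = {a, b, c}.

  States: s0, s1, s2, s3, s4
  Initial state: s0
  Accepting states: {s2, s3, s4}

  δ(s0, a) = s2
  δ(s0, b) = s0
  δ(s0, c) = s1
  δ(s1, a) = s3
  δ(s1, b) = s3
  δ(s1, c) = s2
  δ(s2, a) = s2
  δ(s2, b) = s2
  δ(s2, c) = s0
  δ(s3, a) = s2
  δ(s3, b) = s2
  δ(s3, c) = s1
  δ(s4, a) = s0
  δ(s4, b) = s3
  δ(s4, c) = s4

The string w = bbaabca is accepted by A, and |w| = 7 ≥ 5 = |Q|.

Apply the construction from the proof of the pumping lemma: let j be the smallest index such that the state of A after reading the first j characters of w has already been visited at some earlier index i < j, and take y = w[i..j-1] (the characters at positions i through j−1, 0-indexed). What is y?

b

State sequence: s0 -b-> s0 -b-> s0 -a-> s2 -a-> s2 -b-> s2 -c-> s0 -a-> s2
First repeat at step 1: s0 was already visited.

So i = 0, j = 1, giving x = w[0:0] = ε, y = w[0:1] = b, z = w[1:7] = baabca.
Check: |xy| = 1 ≤ 5 and |y| = 1 ≥ 1. Reading y takes A from s0 back to s0, so every xyⁱz is accepted.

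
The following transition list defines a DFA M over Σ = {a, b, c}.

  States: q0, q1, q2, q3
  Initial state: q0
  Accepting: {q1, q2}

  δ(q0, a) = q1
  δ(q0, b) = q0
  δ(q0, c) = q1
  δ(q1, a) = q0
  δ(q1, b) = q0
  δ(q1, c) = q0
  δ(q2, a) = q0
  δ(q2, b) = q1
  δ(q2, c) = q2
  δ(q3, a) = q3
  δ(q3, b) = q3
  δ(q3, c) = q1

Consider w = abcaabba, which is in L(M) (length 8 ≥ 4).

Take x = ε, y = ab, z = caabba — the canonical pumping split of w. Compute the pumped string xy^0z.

xy⁰z = xz = ε·caabba = caabba.
Reading y = ab takes M from q0 back to q0, so after x the machine is still in q0, and z then leads to the accepting state q1. Hence caabba ∈ L(M).

caabba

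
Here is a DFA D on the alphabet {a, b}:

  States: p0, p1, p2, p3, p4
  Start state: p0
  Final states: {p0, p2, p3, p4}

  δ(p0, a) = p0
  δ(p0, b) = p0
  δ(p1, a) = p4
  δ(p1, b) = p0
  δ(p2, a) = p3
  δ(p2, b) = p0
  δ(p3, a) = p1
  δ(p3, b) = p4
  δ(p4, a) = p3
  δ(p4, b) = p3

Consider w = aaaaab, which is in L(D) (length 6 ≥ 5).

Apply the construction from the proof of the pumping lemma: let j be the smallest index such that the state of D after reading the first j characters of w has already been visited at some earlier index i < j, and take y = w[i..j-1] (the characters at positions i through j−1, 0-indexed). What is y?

Run of D on w = a a a a a b:
  step 0: p0  (start)
  step 1: p0  (read a: p0→p0)   ← first repeat (p0 seen earlier)
  step 2: p0  (read a: p0→p0)
  step 3: p0  (read a: p0→p0)
  step 4: p0  (read a: p0→p0)
  step 5: p0  (read a: p0→p0)
  step 6: p0  (read b: p0→p0)

So i = 0, j = 1, giving x = w[0:0] = ε, y = w[0:1] = a, z = w[1:6] = aaaab.
Check: |xy| = 1 ≤ 5 and |y| = 1 ≥ 1. Reading y takes D from p0 back to p0, so every xyⁱz is accepted.
Since D has 5 states, any run of length ≥ 5 visits 5+1 states, so by pigeonhole some state repeats within the first 5 steps — that repeat gives the pumpable loop.

a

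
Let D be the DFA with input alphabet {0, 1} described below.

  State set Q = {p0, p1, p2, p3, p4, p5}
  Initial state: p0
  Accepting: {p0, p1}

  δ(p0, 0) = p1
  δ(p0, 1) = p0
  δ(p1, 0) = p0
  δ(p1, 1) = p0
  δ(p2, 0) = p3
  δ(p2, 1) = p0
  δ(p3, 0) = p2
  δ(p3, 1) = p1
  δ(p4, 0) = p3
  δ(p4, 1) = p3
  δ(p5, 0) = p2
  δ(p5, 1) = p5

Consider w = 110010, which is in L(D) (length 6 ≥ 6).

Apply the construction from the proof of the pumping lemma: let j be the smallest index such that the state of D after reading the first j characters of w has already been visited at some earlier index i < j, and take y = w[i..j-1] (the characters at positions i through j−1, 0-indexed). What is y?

1

Run of D on w = 1 1 0 0 1 0:
  step 0: p0  (start)
  step 1: p0  (read 1: p0→p0)   ← first repeat (p0 seen earlier)
  step 2: p0  (read 1: p0→p0)
  step 3: p1  (read 0: p0→p1)
  step 4: p0  (read 0: p1→p0)
  step 5: p0  (read 1: p0→p0)
  step 6: p1  (read 0: p0→p1)

So i = 0, j = 1, giving x = w[0:0] = ε, y = w[0:1] = 1, z = w[1:6] = 10010.
Check: |xy| = 1 ≤ 6 and |y| = 1 ≥ 1. Reading y takes D from p0 back to p0, so every xyⁱz is accepted.
The DFA has 6 states, so the proof of the pumping lemma guarantees a repeated state among the first 6+1 visited; the segment between the two visits is the pumpable y.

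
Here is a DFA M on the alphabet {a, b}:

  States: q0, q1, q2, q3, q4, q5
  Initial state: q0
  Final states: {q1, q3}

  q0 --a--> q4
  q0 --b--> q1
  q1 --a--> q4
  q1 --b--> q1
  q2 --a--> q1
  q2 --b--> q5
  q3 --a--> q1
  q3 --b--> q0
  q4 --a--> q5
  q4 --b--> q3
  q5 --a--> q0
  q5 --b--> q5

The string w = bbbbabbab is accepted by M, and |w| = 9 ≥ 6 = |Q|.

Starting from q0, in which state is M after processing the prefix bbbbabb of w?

Run of M on the first 7 characters of w = b b b b a b b:
  step 0: q0  (start)
  step 1: q1  (read b: q0→q1)
  step 2: q1  (read b: q1→q1)
  step 3: q1  (read b: q1→q1)
  step 4: q1  (read b: q1→q1)
  step 5: q4  (read a: q1→q4)
  step 6: q3  (read b: q4→q3)
  step 7: q0  (read b: q3→q0)

After reading 7 characters, M is in state q0.

q0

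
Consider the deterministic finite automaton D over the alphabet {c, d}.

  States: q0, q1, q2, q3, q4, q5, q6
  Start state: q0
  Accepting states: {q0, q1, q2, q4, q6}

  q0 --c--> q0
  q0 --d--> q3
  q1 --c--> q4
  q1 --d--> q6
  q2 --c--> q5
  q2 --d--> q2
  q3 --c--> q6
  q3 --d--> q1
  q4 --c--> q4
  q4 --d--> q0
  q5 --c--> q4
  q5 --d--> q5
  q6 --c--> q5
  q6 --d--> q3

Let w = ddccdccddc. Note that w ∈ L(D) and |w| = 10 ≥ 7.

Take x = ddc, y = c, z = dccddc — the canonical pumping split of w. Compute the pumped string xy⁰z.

xy⁰z = xz = ddc·dccddc = ddcdccddc.
Reading y = c takes D from q4 back to q4, so after x the machine is still in q4, and z then leads to the accepting state q4. Hence ddcdccddc ∈ L(D).

ddcdccddc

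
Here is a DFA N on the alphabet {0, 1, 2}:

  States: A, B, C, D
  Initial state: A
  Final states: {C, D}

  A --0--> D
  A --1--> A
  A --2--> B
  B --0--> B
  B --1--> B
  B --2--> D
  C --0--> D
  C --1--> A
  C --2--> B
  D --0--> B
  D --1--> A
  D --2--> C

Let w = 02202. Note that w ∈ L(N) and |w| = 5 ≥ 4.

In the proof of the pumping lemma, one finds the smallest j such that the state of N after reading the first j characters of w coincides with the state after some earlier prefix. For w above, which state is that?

B

State sequence: A -0-> D -2-> C -2-> B -0-> B -2-> D
First repeat at step 4: B was already visited.

The earliest repeat is at step j = 4: N is in B, which it already visited at step i = 3.
The DFA has 4 states, so the proof of the pumping lemma guarantees a repeated state among the first 4+1 visited; the segment between the two visits is the pumpable y.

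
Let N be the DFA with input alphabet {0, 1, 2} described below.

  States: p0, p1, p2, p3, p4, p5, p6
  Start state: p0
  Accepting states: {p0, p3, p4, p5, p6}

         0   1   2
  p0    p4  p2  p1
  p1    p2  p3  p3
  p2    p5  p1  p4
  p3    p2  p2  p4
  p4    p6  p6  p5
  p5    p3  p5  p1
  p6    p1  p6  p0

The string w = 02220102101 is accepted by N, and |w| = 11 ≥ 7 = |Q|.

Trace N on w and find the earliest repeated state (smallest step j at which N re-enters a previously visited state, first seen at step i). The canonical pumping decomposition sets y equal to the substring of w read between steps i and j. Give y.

201

Run of N on w = 0 2 2 2 0 1 0 2 1 0 1:
  step 0: p0  (start)
  step 1: p4  (read 0: p0→p4)
  step 2: p5  (read 2: p4→p5)
  step 3: p1  (read 2: p5→p1)
  step 4: p3  (read 2: p1→p3)
  step 5: p2  (read 0: p3→p2)
  step 6: p1  (read 1: p2→p1)   ← first repeat (p1 seen earlier)
  step 7: p2  (read 0: p1→p2)
  step 8: p4  (read 2: p2→p4)
  step 9: p6  (read 1: p4→p6)
  step 10: p1  (read 0: p6→p1)
  step 11: p3  (read 1: p1→p3)

So i = 3, j = 6, giving x = w[0:3] = 022, y = w[3:6] = 201, z = w[6:11] = 02101.
Check: |xy| = 6 ≤ 7 and |y| = 3 ≥ 1. Reading y takes N from p1 back to p1, so every xyⁱz is accepted.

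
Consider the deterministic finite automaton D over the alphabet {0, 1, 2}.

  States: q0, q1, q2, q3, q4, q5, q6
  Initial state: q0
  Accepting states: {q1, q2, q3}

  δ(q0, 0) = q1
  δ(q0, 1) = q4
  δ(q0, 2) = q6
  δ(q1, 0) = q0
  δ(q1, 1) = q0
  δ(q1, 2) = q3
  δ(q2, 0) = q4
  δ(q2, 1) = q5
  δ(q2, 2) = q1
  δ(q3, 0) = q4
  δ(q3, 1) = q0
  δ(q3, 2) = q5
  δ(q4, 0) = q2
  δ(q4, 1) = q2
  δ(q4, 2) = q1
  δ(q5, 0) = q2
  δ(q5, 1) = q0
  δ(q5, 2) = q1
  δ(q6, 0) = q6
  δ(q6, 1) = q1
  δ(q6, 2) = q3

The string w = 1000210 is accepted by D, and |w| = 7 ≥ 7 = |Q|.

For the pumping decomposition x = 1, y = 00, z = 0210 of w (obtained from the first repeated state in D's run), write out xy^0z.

xy⁰z = xz = 1·0210 = 10210.
Reading y = 00 takes D from q4 back to q4, so after x the machine is still in q4, and z then leads to the accepting state q1. Hence 10210 ∈ L(D).

10210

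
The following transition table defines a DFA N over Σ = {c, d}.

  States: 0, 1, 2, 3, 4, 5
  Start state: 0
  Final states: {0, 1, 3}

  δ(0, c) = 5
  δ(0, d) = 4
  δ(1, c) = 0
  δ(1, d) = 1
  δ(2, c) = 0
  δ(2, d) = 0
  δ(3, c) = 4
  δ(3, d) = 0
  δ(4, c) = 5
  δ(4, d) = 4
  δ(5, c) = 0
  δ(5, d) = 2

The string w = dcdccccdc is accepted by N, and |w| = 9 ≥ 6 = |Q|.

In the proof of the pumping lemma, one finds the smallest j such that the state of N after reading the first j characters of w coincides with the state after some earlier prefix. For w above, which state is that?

0

Run of N on w = d c d c c c c d c:
  step 0: 0  (start)
  step 1: 4  (read d: 0→4)
  step 2: 5  (read c: 4→5)
  step 3: 2  (read d: 5→2)
  step 4: 0  (read c: 2→0)   ← first repeat (0 seen earlier)
  step 5: 5  (read c: 0→5)
  step 6: 0  (read c: 5→0)
  step 7: 5  (read c: 0→5)
  step 8: 2  (read d: 5→2)
  step 9: 0  (read c: 2→0)

The earliest repeat is at step j = 4: N is in 0, which it already visited at step i = 0.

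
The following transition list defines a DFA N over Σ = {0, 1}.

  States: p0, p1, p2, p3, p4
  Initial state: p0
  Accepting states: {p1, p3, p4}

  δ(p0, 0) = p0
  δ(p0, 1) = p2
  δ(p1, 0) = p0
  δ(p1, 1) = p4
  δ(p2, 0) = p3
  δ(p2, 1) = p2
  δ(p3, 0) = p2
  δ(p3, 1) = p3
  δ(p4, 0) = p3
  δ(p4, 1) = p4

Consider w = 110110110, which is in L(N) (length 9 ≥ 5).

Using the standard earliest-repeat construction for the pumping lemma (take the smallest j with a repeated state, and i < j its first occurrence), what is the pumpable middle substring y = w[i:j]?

1

Run of N on w = 1 1 0 1 1 0 1 1 0:
  step 0: p0  (start)
  step 1: p2  (read 1: p0→p2)
  step 2: p2  (read 1: p2→p2)   ← first repeat (p2 seen earlier)
  step 3: p3  (read 0: p2→p3)
  step 4: p3  (read 1: p3→p3)
  step 5: p3  (read 1: p3→p3)
  step 6: p2  (read 0: p3→p2)
  step 7: p2  (read 1: p2→p2)
  step 8: p2  (read 1: p2→p2)
  step 9: p3  (read 0: p2→p3)

So i = 1, j = 2, giving x = w[0:1] = 1, y = w[1:2] = 1, z = w[2:9] = 0110110.
Check: |xy| = 2 ≤ 5 and |y| = 1 ≥ 1. Reading y takes N from p2 back to p2, so every xyⁱz is accepted.
With |Q| = 5, pigeonhole forces a state repeat no later than step 5; the substring read between the first and second visits to that state can be pumped.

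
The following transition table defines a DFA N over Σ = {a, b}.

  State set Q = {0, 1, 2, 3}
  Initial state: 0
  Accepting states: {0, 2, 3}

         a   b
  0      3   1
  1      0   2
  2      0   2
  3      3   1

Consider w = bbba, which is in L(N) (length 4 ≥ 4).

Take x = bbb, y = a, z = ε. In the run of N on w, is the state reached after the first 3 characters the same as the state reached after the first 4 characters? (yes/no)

no

State sequence: 0 -b-> 1 -b-> 2 -b-> 2 -a-> 0

After x (step 3): 2. After xy (step 4): 0.
They differ (2 ≠ 0), so y is not a cycle from the state after x; this split is not the one the pumping-lemma construction produces, and pumping y need not keep the string in L(N).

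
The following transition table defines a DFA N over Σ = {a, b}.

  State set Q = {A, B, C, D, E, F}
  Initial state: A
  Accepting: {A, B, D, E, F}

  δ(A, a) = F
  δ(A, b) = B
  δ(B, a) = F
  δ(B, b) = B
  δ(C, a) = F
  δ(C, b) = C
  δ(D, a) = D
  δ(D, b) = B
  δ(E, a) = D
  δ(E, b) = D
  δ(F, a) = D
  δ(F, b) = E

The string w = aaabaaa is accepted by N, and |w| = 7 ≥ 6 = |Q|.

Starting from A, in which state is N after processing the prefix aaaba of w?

State sequence: A -a-> F -a-> D -a-> D -b-> B -a-> F

After reading 5 characters, N is in state F.
(This kind of state-tracing is the core of the pumping-lemma construction: with 6 states, pigeonhole forces a repeat within the first 6 steps.)

F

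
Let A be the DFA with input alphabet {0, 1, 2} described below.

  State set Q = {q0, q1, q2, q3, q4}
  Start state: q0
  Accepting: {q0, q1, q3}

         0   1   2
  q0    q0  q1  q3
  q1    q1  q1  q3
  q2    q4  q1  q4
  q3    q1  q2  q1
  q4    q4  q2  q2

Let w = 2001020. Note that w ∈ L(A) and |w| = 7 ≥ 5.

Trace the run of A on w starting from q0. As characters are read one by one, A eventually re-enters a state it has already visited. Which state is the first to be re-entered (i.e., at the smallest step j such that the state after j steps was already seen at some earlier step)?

Run of A on w = 2 0 0 1 0 2 0:
  step 0: q0  (start)
  step 1: q3  (read 2: q0→q3)
  step 2: q1  (read 0: q3→q1)
  step 3: q1  (read 0: q1→q1)   ← first repeat (q1 seen earlier)
  step 4: q1  (read 1: q1→q1)
  step 5: q1  (read 0: q1→q1)
  step 6: q3  (read 2: q1→q3)
  step 7: q1  (read 0: q3→q1)

The earliest repeat is at step j = 3: A is in q1, which it already visited at step i = 2.
With |Q| = 5, pigeonhole forces a state repeat no later than step 5; the substring read between the first and second visits to that state can be pumped.

q1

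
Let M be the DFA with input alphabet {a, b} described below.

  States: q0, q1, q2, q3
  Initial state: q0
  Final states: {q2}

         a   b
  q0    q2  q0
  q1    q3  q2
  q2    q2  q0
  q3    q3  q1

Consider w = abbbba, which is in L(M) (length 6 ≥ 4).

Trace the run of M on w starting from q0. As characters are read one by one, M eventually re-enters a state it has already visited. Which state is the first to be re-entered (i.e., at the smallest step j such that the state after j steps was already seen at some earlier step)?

q0

State sequence: q0 -a-> q2 -b-> q0 -b-> q0 -b-> q0 -b-> q0 -a-> q2
First repeat at step 2: q0 was already visited.

The earliest repeat is at step j = 2: M is in q0, which it already visited at step i = 0.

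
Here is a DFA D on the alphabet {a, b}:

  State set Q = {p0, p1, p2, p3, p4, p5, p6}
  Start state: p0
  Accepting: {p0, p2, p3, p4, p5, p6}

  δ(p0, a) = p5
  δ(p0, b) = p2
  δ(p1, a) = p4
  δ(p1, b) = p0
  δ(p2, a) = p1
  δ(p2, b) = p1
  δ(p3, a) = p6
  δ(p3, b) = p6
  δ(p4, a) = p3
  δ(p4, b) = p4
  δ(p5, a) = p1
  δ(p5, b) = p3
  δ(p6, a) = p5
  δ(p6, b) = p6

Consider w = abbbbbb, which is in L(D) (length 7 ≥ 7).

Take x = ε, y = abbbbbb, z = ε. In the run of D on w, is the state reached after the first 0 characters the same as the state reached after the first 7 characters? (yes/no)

no

State sequence: p0 -a-> p5 -b-> p3 -b-> p6 -b-> p6 -b-> p6 -b-> p6 -b-> p6

After x (step 0): p0. After xy (step 7): p6.
They differ (p0 ≠ p6), so y is not a cycle from the state after x; this split is not the one the pumping-lemma construction produces, and pumping y need not keep the string in L(D).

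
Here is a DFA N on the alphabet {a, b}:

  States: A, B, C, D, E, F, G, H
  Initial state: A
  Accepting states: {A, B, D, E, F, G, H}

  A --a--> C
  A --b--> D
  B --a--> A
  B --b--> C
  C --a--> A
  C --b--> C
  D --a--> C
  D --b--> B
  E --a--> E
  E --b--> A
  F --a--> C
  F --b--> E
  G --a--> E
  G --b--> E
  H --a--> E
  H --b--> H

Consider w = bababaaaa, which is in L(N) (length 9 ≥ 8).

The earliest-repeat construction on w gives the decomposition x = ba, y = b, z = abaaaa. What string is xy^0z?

xy⁰z = xz = ba·abaaaa = baabaaaa.
Reading y = b takes N from C back to C, so after x the machine is still in C, and z then leads to the accepting state A. Hence baabaaaa ∈ L(N).

baabaaaa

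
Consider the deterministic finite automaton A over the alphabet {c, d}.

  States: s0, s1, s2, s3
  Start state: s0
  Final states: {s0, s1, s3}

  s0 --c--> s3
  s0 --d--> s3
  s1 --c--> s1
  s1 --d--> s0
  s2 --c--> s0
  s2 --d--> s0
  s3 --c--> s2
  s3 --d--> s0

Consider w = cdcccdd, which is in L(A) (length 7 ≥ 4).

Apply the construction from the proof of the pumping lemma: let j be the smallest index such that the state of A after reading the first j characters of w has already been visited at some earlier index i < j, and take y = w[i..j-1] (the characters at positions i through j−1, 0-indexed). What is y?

cd

Run of A on w = c d c c c d d:
  step 0: s0  (start)
  step 1: s3  (read c: s0→s3)
  step 2: s0  (read d: s3→s0)   ← first repeat (s0 seen earlier)
  step 3: s3  (read c: s0→s3)
  step 4: s2  (read c: s3→s2)
  step 5: s0  (read c: s2→s0)
  step 6: s3  (read d: s0→s3)
  step 7: s0  (read d: s3→s0)

So i = 0, j = 2, giving x = w[0:0] = ε, y = w[0:2] = cd, z = w[2:7] = cccdd.
Check: |xy| = 2 ≤ 4 and |y| = 2 ≥ 1. Reading y takes A from s0 back to s0, so every xyⁱz is accepted.
Pumping length from the standard proof: p = 4 (the number of states). The repeated state found above gives |xy| = j ≤ 4 and |y| = j − i ≥ 1.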